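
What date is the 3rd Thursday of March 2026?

March 19, 2026

The first Thursday of March 2026 is March 5.
The 3rd Thursday is 2 weeks later: 5 + 14 = 19.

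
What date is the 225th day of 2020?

January has 31 days (225 − 31 = 194 remain).
February has 29 days (194 − 29 = 165 remain).
March has 31 days (165 − 31 = 134 remain).
April has 30 days (134 − 30 = 104 remain).
May has 31 days (104 − 31 = 73 remain).
June has 30 days (73 − 30 = 43 remain).
July has 31 days (43 − 31 = 12 remain).
12 into August → August 12.

August 12, 2020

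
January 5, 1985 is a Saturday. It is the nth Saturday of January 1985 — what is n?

1st

Day 5 falls in week ⌈5/7⌉ of the month.
Days 1–7 hold the 1st Saturday, 8–14 the 2nd, 15–21 the 3rd, 22–28 the 4th, 29–31 the 5th.
5 is in the range for the 1st.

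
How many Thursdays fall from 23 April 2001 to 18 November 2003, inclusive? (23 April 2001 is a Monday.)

134

23 April 2001 is a Monday; the first Thursday on or after it is 26 April 2001 (3 days later).
From 26 April 2001 to 18 November 2003: 249 + 365 + 322 = 936 days (rest of 2001, 2002, to 18 November 2003 in 2003).
936 ÷ 7 = 133 full weeks with remainder 5, so 133 more Thursdays after the first → 134.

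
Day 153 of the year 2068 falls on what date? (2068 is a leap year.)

June 1, 2068

January has 31 days (153 − 31 = 122 remain).
February has 29 days (122 − 29 = 93 remain).
March has 31 days (93 − 31 = 62 remain).
April has 30 days (62 − 30 = 32 remain).
May has 31 days (32 − 31 = 1 remain).
1 into June → June 1.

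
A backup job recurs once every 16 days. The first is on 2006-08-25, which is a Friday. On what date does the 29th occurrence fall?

The 29th occurrence is 28 intervals after the first: 28 × 16 = 448 days after 2006-08-25.
August has 31 days — 6 days to the end of August leaves 442.
From end of August to end of 2006 is 122 days (320 left).
January has 31 days (289 left).
February has 28 days (261 left).
March has 31 days (230 left).
April has 30 days (200 left).
May has 31 days (169 left).
June has 30 days (139 left).
July has 31 days (108 left).
August has 31 days (77 left).
September has 30 days (47 left).
October has 31 days (16 left).
16 days into November → 2007-11-16.

2007-11-16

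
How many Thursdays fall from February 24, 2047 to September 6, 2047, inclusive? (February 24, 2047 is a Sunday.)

February 24, 2047 is a Sunday; the first Thursday on or after it is February 28, 2047 (4 days later).
From February 28, 2047 to September 6, 2047: 0 + 31 + 30 + 31 + 30 + 31 + 31 + 6 = 190 days (rest of February, March, April, May, June, July, August, September).
190 ÷ 7 = 27 full weeks with remainder 1, so 27 more Thursdays after the first → 28.

28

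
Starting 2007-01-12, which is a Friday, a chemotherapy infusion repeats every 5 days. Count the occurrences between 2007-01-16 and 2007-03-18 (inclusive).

13

Occurrences land 5·i days after 2007-01-12 for i = 0, 1, 2, …
2007-01-16 is 4 days after the start; 4 ÷ 5 = 0 remainder 4; since the remainder is 4, round up to i = 1. First occurrence in the window: #2 on 2007-01-17 (1×5 = 5 days in).
2007-03-18 is 65 days after the start; 65 ÷ 5 = 13 remainder 0. Last occurrence in the window: #14 on 2007-03-18.
Occurrences #2 through #14: 13 in total.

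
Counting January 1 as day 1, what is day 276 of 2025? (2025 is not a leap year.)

January has 31 days (276 − 31 = 245 remain).
February has 28 days (245 − 28 = 217 remain).
March has 31 days (217 − 31 = 186 remain).
April has 30 days (186 − 30 = 156 remain).
May has 31 days (156 − 31 = 125 remain).
June has 30 days (125 − 30 = 95 remain).
July has 31 days (95 − 31 = 64 remain).
August has 31 days (64 − 31 = 33 remain).
September has 30 days (33 − 30 = 3 remain).
3 into October → October 3.

2025-10-03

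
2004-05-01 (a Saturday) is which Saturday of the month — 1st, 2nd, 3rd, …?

1st

Day 1 falls in week ⌈1/7⌉ of the month.
Days 1–7 hold the 1st Saturday, 8–14 the 2nd, 15–21 the 3rd, 22–28 the 4th, 29–31 the 5th.
1 is in the range for the 1st.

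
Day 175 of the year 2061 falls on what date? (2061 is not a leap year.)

January has 31 days (175 − 31 = 144 remain).
February has 28 days (144 − 28 = 116 remain).
March has 31 days (116 − 31 = 85 remain).
April has 30 days (85 − 30 = 55 remain).
May has 31 days (55 − 31 = 24 remain).
24 into June → June 24.

June 24, 2061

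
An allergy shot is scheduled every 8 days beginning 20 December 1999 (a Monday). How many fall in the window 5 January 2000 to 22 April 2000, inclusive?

Occurrences land 8·i days after 20 December 1999 for i = 0, 1, 2, …
5 January 2000 is 16 days after the start; 16 ÷ 8 = 2 remainder 0. First occurrence in the window: #3 on 5 January 2000 (2×8 = 16 days in).
22 April 2000 is 124 days after the start; 124 ÷ 8 = 15 remainder 4. Last occurrence in the window: #16 on 18 April 2000.
Occurrences #3 through #16: 14 in total.

14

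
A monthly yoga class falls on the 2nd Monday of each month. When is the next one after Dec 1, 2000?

Dec 2000 starts on a Friday; its first Monday is the 4th, so the 2nd Monday is the 11th — Dec 11, 2000.
Dec 11, 2000 is after Dec 1, 2000, so that is the next one.

Dec 11, 2000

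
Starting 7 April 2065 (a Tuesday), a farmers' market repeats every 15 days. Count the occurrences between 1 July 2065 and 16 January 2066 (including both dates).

Occurrences land 15·i days after 7 April 2065 for i = 0, 1, 2, …
1 July 2065 is 85 days after the start; 85 ÷ 15 = 5 remainder 10; since the remainder is 10, round up to i = 6. First occurrence in the window: #7 on 6 July 2065 (6×15 = 90 days in).
16 January 2066 is 284 days after the start; 284 ÷ 15 = 18 remainder 14. Last occurrence in the window: #19 on 2 January 2066.
Occurrences #7 through #19: 13 in total.

13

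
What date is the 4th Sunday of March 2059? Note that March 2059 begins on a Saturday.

2059-03-23

March 2059 begins on a Saturday, so the first Sunday is March 2 (1 day later).
The 4th Sunday is 3 weeks later: 2 + 21 = 23.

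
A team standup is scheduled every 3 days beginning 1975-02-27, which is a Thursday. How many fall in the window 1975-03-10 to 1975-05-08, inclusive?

20

Occurrences land 3·i days after 1975-02-27 for i = 0, 1, 2, …
1975-03-10 is 11 days after the start; 11 ÷ 3 = 3 remainder 2; since the remainder is 2, round up to i = 4. First occurrence in the window: #5 on 1975-03-11 (4×3 = 12 days in).
1975-05-08 is 70 days after the start; 70 ÷ 3 = 23 remainder 1. Last occurrence in the window: #24 on 1975-05-07.
Occurrences #5 through #24: 20 in total.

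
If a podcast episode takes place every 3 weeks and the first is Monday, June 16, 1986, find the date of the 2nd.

July 7, 1986

The 2nd occurrence is 1 interval after the first: 1 × 21 = 21 days after June 16, 1986.
June has 30 days — 14 days to the end of June leaves 7.
7 days into July → July 7, 1986.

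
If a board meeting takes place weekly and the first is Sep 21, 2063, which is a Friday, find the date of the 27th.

The 27th occurrence is 26 intervals after the first: 26 × 7 = 182 days after Sep 21, 2063.
Sep has 30 days — 9 days to the end of Sep leaves 173.
Oct has 31 days (142 left).
Nov has 30 days (112 left).
Dec has 31 days (81 left).
Jan has 31 days (50 left).
Feb has 29 days (21 left).
21 days into Mar → Mar 21, 2064.

Mar 21, 2064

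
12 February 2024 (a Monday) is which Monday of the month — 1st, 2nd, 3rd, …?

2nd

Day 12 falls in week ⌈12/7⌉ of the month.
Days 1–7 hold the 1st Monday, 8–14 the 2nd, 15–21 the 3rd, 22–28 the 4th, 29–31 the 5th.
12 is in the range for the 2nd.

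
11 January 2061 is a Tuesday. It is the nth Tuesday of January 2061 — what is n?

Day 11 falls in week ⌈11/7⌉ of the month.
Days 1–7 hold the 1st Tuesday, 8–14 the 2nd, 15–21 the 3rd, 22–28 the 4th, 29–31 the 5th.
11 is in the range for the 2nd.

2nd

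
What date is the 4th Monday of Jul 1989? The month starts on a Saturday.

Jul 1989 begins on a Saturday, so the first Monday is Jul 3 (2 days later).
The 4th Monday is 3 weeks later: 3 + 21 = 24.

Jul 24, 1989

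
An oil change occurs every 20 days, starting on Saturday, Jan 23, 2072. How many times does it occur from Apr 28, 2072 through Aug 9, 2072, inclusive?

Occurrences land 20·i days after Jan 23, 2072 for i = 0, 1, 2, …
Apr 28, 2072 is 96 days after the start; 96 ÷ 20 = 4 remainder 16; since the remainder is 16, round up to i = 5. First occurrence in the window: #6 on May 2, 2072 (5×20 = 100 days in).
Aug 9, 2072 is 199 days after the start; 199 ÷ 20 = 9 remainder 19. Last occurrence in the window: #10 on Jul 21, 2072.
Occurrences #6 through #10: 5 in total.

5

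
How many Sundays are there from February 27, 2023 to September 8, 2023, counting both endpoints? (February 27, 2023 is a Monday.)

February 27, 2023 is a Monday; the first Sunday on or after it is March 5, 2023 (6 days later).
From March 5, 2023 to September 8, 2023: 26 + 30 + 31 + 30 + 31 + 31 + 8 = 187 days (rest of March, April, May, June, July, August, September).
187 ÷ 7 = 26 full weeks with remainder 5, so 26 more Sundays after the first → 27.

27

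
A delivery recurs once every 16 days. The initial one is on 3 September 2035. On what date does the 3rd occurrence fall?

The 3rd occurrence is 2 intervals after the first: 2 × 16 = 32 days after 3 September 2035.
September has 30 days — 27 days to the end of September leaves 5.
5 days into October → 5 October 2035.

5 October 2035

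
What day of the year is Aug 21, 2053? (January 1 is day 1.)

Days in months before Aug: 31 + 28 + 31 + 30 + 31 + 30 + 31 = 212.
Plus 21 days into Aug → day 233.

233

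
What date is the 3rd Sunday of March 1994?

March 1994 begins on a Tuesday, so the first Sunday is March 6 (5 days later).
The 3rd Sunday is 2 weeks later: 6 + 14 = 20.

20 March 1994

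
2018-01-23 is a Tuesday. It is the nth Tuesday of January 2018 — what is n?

Day 23 falls in week ⌈23/7⌉ of the month.
Days 1–7 hold the 1st Tuesday, 8–14 the 2nd, 15–21 the 3rd, 22–28 the 4th, 29–31 the 5th.
23 is in the range for the 4th.

4th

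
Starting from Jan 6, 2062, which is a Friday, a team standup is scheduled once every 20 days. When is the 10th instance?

Jul 5, 2062

The 10th occurrence is 9 intervals after the first: 9 × 20 = 180 days after Jan 6, 2062.
Jan has 31 days — 25 days to the end of Jan leaves 155.
Feb has 28 days (127 left).
Mar has 31 days (96 left).
Apr has 30 days (66 left).
May has 31 days (35 left).
Jun has 30 days (5 left).
5 days into Jul → Jul 5, 2062.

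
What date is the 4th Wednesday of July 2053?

July 2053 begins on a Tuesday, so the first Wednesday is July 2 (1 day later).
The 4th Wednesday is 3 weeks later: 2 + 21 = 23.

23 July 2053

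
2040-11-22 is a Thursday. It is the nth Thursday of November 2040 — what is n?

Day 22 falls in week ⌈22/7⌉ of the month.
Days 1–7 hold the 1st Thursday, 8–14 the 2nd, 15–21 the 3rd, 22–28 the 4th, 29–31 the 5th.
22 is in the range for the 4th.

4th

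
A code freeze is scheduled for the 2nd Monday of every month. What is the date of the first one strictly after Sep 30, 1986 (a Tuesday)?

Sep 1986 starts on a Monday; its first Monday is the 1st, so the 2nd Monday is the 8th — Sep 8, 1986.
That is not after Sep 30, 1986, so look at Oct 1986.
Oct 1986 starts on a Wednesday; its first Monday is the 6th, so the 2nd Monday is the 13th — Oct 13, 1986.

Oct 13, 1986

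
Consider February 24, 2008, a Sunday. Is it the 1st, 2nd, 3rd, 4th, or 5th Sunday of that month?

4th

Day 24 falls in week ⌈24/7⌉ of the month.
Days 1–7 hold the 1st Sunday, 8–14 the 2nd, 15–21 the 3rd, 22–28 the 4th, 29–31 the 5th.
24 is in the range for the 4th.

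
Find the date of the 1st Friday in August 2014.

August 2014 begins on a Friday, so the first Friday is August 1.

1 August 2014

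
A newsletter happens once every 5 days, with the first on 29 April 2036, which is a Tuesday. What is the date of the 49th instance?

The 49th occurrence is 48 intervals after the first: 48 × 5 = 240 days after 29 April 2036.
April has 30 days — 1 day to the end of April leaves 239.
May has 31 days (208 left).
June has 30 days (178 left).
July has 31 days (147 left).
August has 31 days (116 left).
September has 30 days (86 left).
October has 31 days (55 left).
November has 30 days (25 left).
25 days into December → 25 December 2036.

25 December 2036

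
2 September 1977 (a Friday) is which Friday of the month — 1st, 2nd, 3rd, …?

Day 2 falls in week ⌈2/7⌉ of the month.
Days 1–7 hold the 1st Friday, 8–14 the 2nd, 15–21 the 3rd, 22–28 the 4th, 29–31 the 5th.
2 is in the range for the 1st.

1st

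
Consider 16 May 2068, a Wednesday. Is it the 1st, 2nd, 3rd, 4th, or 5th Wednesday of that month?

3rd

Day 16 falls in week ⌈16/7⌉ of the month.
Days 1–7 hold the 1st Wednesday, 8–14 the 2nd, 15–21 the 3rd, 22–28 the 4th, 29–31 the 5th.
16 is in the range for the 3rd.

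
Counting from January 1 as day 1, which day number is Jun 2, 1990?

153

Days in months before Jun: 31 + 28 + 31 + 30 + 31 = 151.
Plus 2 days into Jun → day 153.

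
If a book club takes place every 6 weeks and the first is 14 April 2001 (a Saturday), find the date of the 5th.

29 September 2001

The 5th occurrence is 4 intervals after the first: 4 × 42 = 168 days after 14 April 2001.
April has 30 days — 16 days to the end of April leaves 152.
May has 31 days (121 left).
June has 30 days (91 left).
July has 31 days (60 left).
August has 31 days (29 left).
29 days into September → 29 September 2001.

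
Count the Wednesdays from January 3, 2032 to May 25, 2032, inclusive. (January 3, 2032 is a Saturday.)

January 3, 2032 is a Saturday; the first Wednesday on or after it is January 7, 2032 (4 days later).
From January 7, 2032 to May 25, 2032: 24 + 29 + 31 + 30 + 25 = 139 days (rest of January, February, March, April, May).
139 ÷ 7 = 19 full weeks with remainder 6, so 19 more Wednesdays after the first → 20.

20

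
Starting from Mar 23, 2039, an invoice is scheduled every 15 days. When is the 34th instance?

The 34th occurrence is 33 intervals after the first: 33 × 15 = 495 days after Mar 23, 2039.
Mar has 31 days — 8 days to the end of Mar leaves 487.
From end of Mar to end of 2039 is 275 days (212 left).
Jan has 31 days (181 left).
Feb has 29 days (152 left).
Mar has 31 days (121 left).
Apr has 30 days (91 left).
May has 31 days (60 left).
Jun has 30 days (30 left).
30 days into Jul → Jul 30, 2040.

Jul 30, 2040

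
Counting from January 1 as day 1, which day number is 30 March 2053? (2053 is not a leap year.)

89

Days in months before March: 31 + 28 = 59.
Plus 30 days into March → day 89.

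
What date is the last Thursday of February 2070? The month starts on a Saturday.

27 February 2070

February 2070 begins on a Saturday, so the first Thursday is February 6 (5 days later).
February 2070 has 28 days. Adding weeks: 6, 13, 20, 27 — the last one ≤ 28 is the 27th.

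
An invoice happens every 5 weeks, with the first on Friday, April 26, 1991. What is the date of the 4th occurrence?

August 9, 1991

The 4th occurrence is 3 intervals after the first: 3 × 35 = 105 days after April 26, 1991.
April has 30 days — 4 days to the end of April leaves 101.
May has 31 days (70 left).
June has 30 days (40 left).
July has 31 days (9 left).
9 days into August → August 9, 1991.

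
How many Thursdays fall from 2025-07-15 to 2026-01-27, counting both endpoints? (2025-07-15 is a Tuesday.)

28

2025-07-15 is a Tuesday; the first Thursday on or after it is 2025-07-17 (2 days later).
From 2025-07-17 to 2026-01-27: 14 + 31 + 30 + 31 + 30 + 31 + 27 = 194 days (rest of July, August, September, October, November, December, January).
194 ÷ 7 = 27 full weeks with remainder 5, so 27 more Thursdays after the first → 28.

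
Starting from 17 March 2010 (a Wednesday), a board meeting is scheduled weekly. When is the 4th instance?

The 4th occurrence is 3 intervals after the first: 3 × 7 = 21 days after 17 March 2010.
March has 31 days — 14 days to the end of March leaves 7.
7 days into April → 7 April 2010.

7 April 2010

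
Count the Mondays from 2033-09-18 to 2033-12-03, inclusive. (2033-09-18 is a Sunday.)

2033-09-18 is a Sunday; the first Monday on or after it is 2033-09-19 (1 day later).
From 2033-09-19 to 2033-12-03: 11 + 31 + 30 + 3 = 75 days (rest of September, October, November, December).
75 ÷ 7 = 10 full weeks with remainder 5, so 10 more Mondays after the first → 11.

11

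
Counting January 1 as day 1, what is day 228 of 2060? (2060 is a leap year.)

January has 31 days (228 − 31 = 197 remain).
February has 29 days (197 − 29 = 168 remain).
March has 31 days (168 − 31 = 137 remain).
April has 30 days (137 − 30 = 107 remain).
May has 31 days (107 − 31 = 76 remain).
June has 30 days (76 − 30 = 46 remain).
July has 31 days (46 − 31 = 15 remain).
15 into August → August 15.

2060-08-15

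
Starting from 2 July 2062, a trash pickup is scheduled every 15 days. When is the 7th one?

The 7th occurrence is 6 intervals after the first: 6 × 15 = 90 days after 2 July 2062.
July has 31 days — 29 days to the end of July leaves 61.
August has 31 days (30 left).
30 days into September → 30 September 2062.

30 September 2062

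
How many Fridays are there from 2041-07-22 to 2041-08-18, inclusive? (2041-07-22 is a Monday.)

4

2041-07-22 is a Monday; the first Friday on or after it is 2041-07-26 (4 days later).
From 2041-07-26 to 2041-08-18: 5 + 18 = 23 days (rest of July, August).
23 ÷ 7 = 3 full weeks with remainder 2, so 3 more Fridays after the first → 4.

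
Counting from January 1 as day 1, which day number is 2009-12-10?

Days in months before December: 31 + 28 + 31 + 30 + 31 + 30 + 31 + 31 + 30 + 31 + 30 = 334.
Plus 10 days into December → day 344.

344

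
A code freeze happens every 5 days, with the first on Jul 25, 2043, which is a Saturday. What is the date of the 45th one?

Mar 1, 2044

The 45th occurrence is 44 intervals after the first: 44 × 5 = 220 days after Jul 25, 2043.
Jul has 31 days — 6 days to the end of Jul leaves 214.
Aug has 31 days (183 left).
Sep has 30 days (153 left).
Oct has 31 days (122 left).
Nov has 30 days (92 left).
Dec has 31 days (61 left).
Jan has 31 days (30 left).
Feb has 29 days (1 left).
1 day into Mar → Mar 1, 2044.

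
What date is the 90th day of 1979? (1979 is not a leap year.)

31 March 1979

January has 31 days (90 − 31 = 59 remain).
February has 28 days (59 − 28 = 31 remain).
31 into March → March 31.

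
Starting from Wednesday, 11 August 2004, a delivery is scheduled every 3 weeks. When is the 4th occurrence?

13 October 2004

The 4th occurrence is 3 intervals after the first: 3 × 21 = 63 days after 11 August 2004.
August has 31 days — 20 days to the end of August leaves 43.
September has 30 days (13 left).
13 days into October → 13 October 2004.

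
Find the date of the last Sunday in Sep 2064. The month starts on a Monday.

Sep 28, 2064

Sep 2064 begins on a Monday, so the first Sunday is Sep 7 (6 days later).
Sep 2064 has 30 days. Adding weeks: 7, 14, 21, 28 — the last one ≤ 30 is the 28th.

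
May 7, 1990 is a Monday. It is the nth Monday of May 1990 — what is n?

Day 7 falls in week ⌈7/7⌉ of the month.
Days 1–7 hold the 1st Monday, 8–14 the 2nd, 15–21 the 3rd, 22–28 the 4th, 29–31 the 5th.
7 is in the range for the 1st.

1st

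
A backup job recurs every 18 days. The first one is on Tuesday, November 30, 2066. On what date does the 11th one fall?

May 29, 2067

The 11th occurrence is 10 intervals after the first: 10 × 18 = 180 days after November 30, 2066.
November has 30 days — 0 days to the end of November leaves 180.
December has 31 days (149 left).
January has 31 days (118 left).
February has 28 days (90 left).
March has 31 days (59 left).
April has 30 days (29 left).
29 days into May → May 29, 2067.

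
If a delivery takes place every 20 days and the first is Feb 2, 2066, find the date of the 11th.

Aug 21, 2066

The 11th occurrence is 10 intervals after the first: 10 × 20 = 200 days after Feb 2, 2066.
Feb has 28 days — 26 days to the end of Feb leaves 174.
Mar has 31 days (143 left).
Apr has 30 days (113 left).
May has 31 days (82 left).
Jun has 30 days (52 left).
Jul has 31 days (21 left).
21 days into Aug → Aug 21, 2066.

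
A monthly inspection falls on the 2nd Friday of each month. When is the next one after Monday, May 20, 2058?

May 2058 starts on a Wednesday; its first Friday is the 3rd, so the 2nd Friday is the 10th — May 10, 2058.
That is not after May 20, 2058, so look at Jun 2058.
Jun 2058 starts on a Saturday; its first Friday is the 7th, so the 2nd Friday is the 14th — Jun 14, 2058.

Jun 14, 2058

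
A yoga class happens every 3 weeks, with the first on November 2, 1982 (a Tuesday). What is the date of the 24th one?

February 28, 1984

The 24th occurrence is 23 intervals after the first: 23 × 21 = 483 days after November 2, 1982.
November has 30 days — 28 days to the end of November leaves 455.
From end of November to end of 1982 is 31 days (424 left).
1983 has 365 days (59 left).
January has 31 days (28 left).
28 days into February → February 28, 1984.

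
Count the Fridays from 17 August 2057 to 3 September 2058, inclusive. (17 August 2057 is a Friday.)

55

17 August 2057 is a Friday; the first Friday on or after it is 17 August 2057.
From 17 August 2057 to 3 September 2058: 136 + 246 = 382 days (rest of 2057, to 3 September 2058 in 2058).
382 ÷ 7 = 54 full weeks with remainder 4, so 54 more Fridays after the first → 55.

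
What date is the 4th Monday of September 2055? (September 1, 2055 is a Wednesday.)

27 September 2055

September 2055 begins on a Wednesday, so the first Monday is September 6 (5 days later).
The 4th Monday is 3 weeks later: 6 + 21 = 27.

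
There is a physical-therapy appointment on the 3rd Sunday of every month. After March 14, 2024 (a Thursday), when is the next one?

March 2024 starts on a Friday; its first Sunday is the 3rd, so the 3rd Sunday is the 17th — March 17, 2024.
March 17, 2024 is after March 14, 2024, so that is the next one.

March 17, 2024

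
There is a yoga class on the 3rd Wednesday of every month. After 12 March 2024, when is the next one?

20 March 2024

March 2024 starts on a Friday; its first Wednesday is the 6th, so the 3rd Wednesday is the 20th — 20 March 2024.
20 March 2024 is after 12 March 2024, so that is the next one.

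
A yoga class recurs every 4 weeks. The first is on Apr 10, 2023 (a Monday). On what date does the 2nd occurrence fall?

The 2nd occurrence is 1 interval after the first: 1 × 28 = 28 days after Apr 10, 2023.
Apr has 30 days — 20 days to the end of Apr leaves 8.
8 days into May → May 8, 2023.

May 8, 2023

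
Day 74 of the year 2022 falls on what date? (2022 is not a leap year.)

Mar 15, 2022

Jan has 31 days (74 − 31 = 43 remain).
Feb has 28 days (43 − 28 = 15 remain).
15 into Mar → Mar 15.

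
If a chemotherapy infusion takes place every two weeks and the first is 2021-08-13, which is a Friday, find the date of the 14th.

The 14th occurrence is 13 intervals after the first: 13 × 14 = 182 days after 2021-08-13.
August has 31 days — 18 days to the end of August leaves 164.
September has 30 days (134 left).
October has 31 days (103 left).
November has 30 days (73 left).
December has 31 days (42 left).
January has 31 days (11 left).
11 days into February → 2022-02-11.

2022-02-11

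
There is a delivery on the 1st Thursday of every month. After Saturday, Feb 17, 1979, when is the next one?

Feb 1979 starts on a Thursday, so its 1st Thursday is Feb 1, 1979.
That is not after Feb 17, 1979, so look at Mar 1979.
Mar 1979 starts on a Thursday, so its 1st Thursday is Mar 1, 1979.

Mar 1, 1979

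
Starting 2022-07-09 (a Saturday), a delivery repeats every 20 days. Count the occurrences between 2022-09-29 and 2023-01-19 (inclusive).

5

Occurrences land 20·i days after 2022-07-09 for i = 0, 1, 2, …
2022-09-29 is 82 days after the start; 82 ÷ 20 = 4 remainder 2; since the remainder is 2, round up to i = 5. First occurrence in the window: #6 on 2022-10-17 (5×20 = 100 days in).
2023-01-19 is 194 days after the start; 194 ÷ 20 = 9 remainder 14. Last occurrence in the window: #10 on 2023-01-05.
Occurrences #6 through #10: 5 in total.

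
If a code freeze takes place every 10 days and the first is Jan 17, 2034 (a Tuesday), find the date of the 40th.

The 40th occurrence is 39 intervals after the first: 39 × 10 = 390 days after Jan 17, 2034.
Jan has 31 days — 14 days to the end of Jan leaves 376.
Feb has 28 days (348 left).
Mar has 31 days (317 left).
Apr has 30 days (287 left).
May has 31 days (256 left).
Jun has 30 days (226 left).
Jul has 31 days (195 left).
Aug has 31 days (164 left).
Sep has 30 days (134 left).
Oct has 31 days (103 left).
Nov has 30 days (73 left).
Dec has 31 days (42 left).
Jan has 31 days (11 left).
11 days into Feb → Feb 11, 2035.

Feb 11, 2035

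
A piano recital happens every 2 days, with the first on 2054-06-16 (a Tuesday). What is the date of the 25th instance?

The 25th occurrence is 24 intervals after the first: 24 × 2 = 48 days after 2054-06-16.
June has 30 days — 14 days to the end of June leaves 34.
July has 31 days (3 left).
3 days into August → 2054-08-03.

2054-08-03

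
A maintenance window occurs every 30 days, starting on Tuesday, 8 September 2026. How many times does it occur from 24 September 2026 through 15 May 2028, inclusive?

Occurrences land 30·i days after 8 September 2026 for i = 0, 1, 2, …
24 September 2026 is 16 days after the start; 16 ÷ 30 = 0 remainder 16; since the remainder is 16, round up to i = 1. First occurrence in the window: #2 on 8 October 2026 (1×30 = 30 days in).
15 May 2028 is 615 days after the start; 615 ÷ 30 = 20 remainder 15. Last occurrence in the window: #21 on 30 April 2028.
Occurrences #2 through #21: 20 in total.

20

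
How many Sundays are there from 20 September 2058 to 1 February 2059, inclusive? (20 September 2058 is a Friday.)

20 September 2058 is a Friday; the first Sunday on or after it is 22 September 2058 (2 days later).
From 22 September 2058 to 1 February 2059: 8 + 31 + 30 + 31 + 31 + 1 = 132 days (rest of September, October, November, December, January, February).
132 ÷ 7 = 18 full weeks with remainder 6, so 18 more Sundays after the first → 19.

19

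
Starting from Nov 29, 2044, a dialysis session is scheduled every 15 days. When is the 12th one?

The 12th occurrence is 11 intervals after the first: 11 × 15 = 165 days after Nov 29, 2044.
Nov has 30 days — 1 day to the end of Nov leaves 164.
Dec has 31 days (133 left).
Jan has 31 days (102 left).
Feb has 28 days (74 left).
Mar has 31 days (43 left).
Apr has 30 days (13 left).
13 days into May → May 13, 2045.

May 13, 2045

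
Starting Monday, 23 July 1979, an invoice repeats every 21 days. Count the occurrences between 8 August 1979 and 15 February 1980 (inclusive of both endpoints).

9

Occurrences land 21·i days after 23 July 1979 for i = 0, 1, 2, …
8 August 1979 is 16 days after the start; 16 ÷ 21 = 0 remainder 16; since the remainder is 16, round up to i = 1. First occurrence in the window: #2 on 13 August 1979 (1×21 = 21 days in).
15 February 1980 is 207 days after the start; 207 ÷ 21 = 9 remainder 18. Last occurrence in the window: #10 on 28 January 1980.
Occurrences #2 through #10: 9 in total.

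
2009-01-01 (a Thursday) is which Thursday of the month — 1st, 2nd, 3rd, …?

Day 1 falls in week ⌈1/7⌉ of the month.
Days 1–7 hold the 1st Thursday, 8–14 the 2nd, 15–21 the 3rd, 22–28 the 4th, 29–31 the 5th.
1 is in the range for the 1st.

1st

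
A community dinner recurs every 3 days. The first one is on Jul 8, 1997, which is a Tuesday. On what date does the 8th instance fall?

The 8th occurrence is 7 intervals after the first: 7 × 3 = 21 days after Jul 8, 1997.
21 days later is Jul 29, 1997.

Jul 29, 1997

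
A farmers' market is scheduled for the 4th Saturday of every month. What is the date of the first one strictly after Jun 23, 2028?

Jun 2028 starts on a Thursday; its first Saturday is the 3rd, so the 4th Saturday is the 24th — Jun 24, 2028.
Jun 24, 2028 is after Jun 23, 2028, so that is the next one.

Jun 24, 2028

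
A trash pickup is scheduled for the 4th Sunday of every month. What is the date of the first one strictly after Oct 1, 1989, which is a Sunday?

Oct 22, 1989

Oct 1989 starts on a Sunday; its first Sunday is the 1st, so the 4th Sunday is the 22nd — Oct 22, 1989.
Oct 22, 1989 is after Oct 1, 1989, so that is the next one.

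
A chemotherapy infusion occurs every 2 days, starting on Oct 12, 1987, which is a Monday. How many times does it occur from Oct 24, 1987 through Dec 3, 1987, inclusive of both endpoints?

Occurrences land 2·i days after Oct 12, 1987 for i = 0, 1, 2, …
Oct 24, 1987 is 12 days after the start; 12 ÷ 2 = 6 remainder 0. First occurrence in the window: #7 on Oct 24, 1987 (6×2 = 12 days in).
Dec 3, 1987 is 52 days after the start; 52 ÷ 2 = 26 remainder 0. Last occurrence in the window: #27 on Dec 3, 1987.
Occurrences #7 through #27: 21 in total.

21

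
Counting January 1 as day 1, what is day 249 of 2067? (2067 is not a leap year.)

January has 31 days (249 − 31 = 218 remain).
February has 28 days (218 − 28 = 190 remain).
March has 31 days (190 − 31 = 159 remain).
April has 30 days (159 − 30 = 129 remain).
May has 31 days (129 − 31 = 98 remain).
June has 30 days (98 − 30 = 68 remain).
July has 31 days (68 − 31 = 37 remain).
August has 31 days (37 − 31 = 6 remain).
6 into September → September 6.

6 September 2067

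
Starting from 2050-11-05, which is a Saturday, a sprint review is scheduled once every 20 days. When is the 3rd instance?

The 3rd occurrence is 2 intervals after the first: 2 × 20 = 40 days after 2050-11-05.
November has 30 days — 25 days to the end of November leaves 15.
15 days into December → 2050-12-15.

2050-12-15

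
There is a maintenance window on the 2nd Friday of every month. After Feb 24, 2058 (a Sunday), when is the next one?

Mar 8, 2058

Feb 2058 starts on a Friday; its first Friday is the 1st, so the 2nd Friday is the 8th — Feb 8, 2058.
That is not after Feb 24, 2058, so look at Mar 2058.
Mar 2058 starts on a Friday; its first Friday is the 1st, so the 2nd Friday is the 8th — Mar 8, 2058.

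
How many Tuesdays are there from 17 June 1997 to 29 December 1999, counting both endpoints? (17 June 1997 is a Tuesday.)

17 June 1997 is a Tuesday; the first Tuesday on or after it is 17 June 1997.
From 17 June 1997 to 29 December 1999: 197 + 365 + 363 = 925 days (rest of 1997, 1998, to 29 December 1999 in 1999).
925 ÷ 7 = 132 full weeks with remainder 1, so 132 more Tuesdays after the first → 133.

133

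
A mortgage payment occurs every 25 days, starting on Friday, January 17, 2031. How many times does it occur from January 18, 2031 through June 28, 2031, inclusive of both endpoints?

6

Occurrences land 25·i days after January 17, 2031 for i = 0, 1, 2, …
January 18, 2031 is 1 day after the start; 1 ÷ 25 = 0 remainder 1; since the remainder is 1, round up to i = 1. First occurrence in the window: #2 on February 11, 2031 (1×25 = 25 days in).
June 28, 2031 is 162 days after the start; 162 ÷ 25 = 6 remainder 12. Last occurrence in the window: #7 on June 16, 2031.
Occurrences #2 through #7: 6 in total.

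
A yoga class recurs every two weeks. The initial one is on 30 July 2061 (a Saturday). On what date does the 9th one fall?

The 9th occurrence is 8 intervals after the first: 8 × 14 = 112 days after 30 July 2061.
July has 31 days — 1 day to the end of July leaves 111.
August has 31 days (80 left).
September has 30 days (50 left).
October has 31 days (19 left).
19 days into November → 19 November 2061.

19 November 2061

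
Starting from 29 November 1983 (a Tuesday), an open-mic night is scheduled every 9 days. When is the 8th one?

The 8th occurrence is 7 intervals after the first: 7 × 9 = 63 days after 29 November 1983.
November has 30 days — 1 day to the end of November leaves 62.
December has 31 days (31 left).
31 days into January → 31 January 1984.

31 January 1984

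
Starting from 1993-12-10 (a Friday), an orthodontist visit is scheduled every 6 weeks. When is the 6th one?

The 6th occurrence is 5 intervals after the first: 5 × 42 = 210 days after 1993-12-10.
December has 31 days — 21 days to the end of December leaves 189.
January has 31 days (158 left).
February has 28 days (130 left).
March has 31 days (99 left).
April has 30 days (69 left).
May has 31 days (38 left).
June has 30 days (8 left).
8 days into July → 1994-07-08.

1994-07-08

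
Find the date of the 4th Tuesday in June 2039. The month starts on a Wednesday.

June 28, 2039

June 2039 begins on a Wednesday, so the first Tuesday is June 7 (6 days later).
The 4th Tuesday is 3 weeks later: 7 + 21 = 28.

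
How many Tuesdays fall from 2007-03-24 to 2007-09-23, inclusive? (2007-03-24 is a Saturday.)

2007-03-24 is a Saturday; the first Tuesday on or after it is 2007-03-27 (3 days later).
From 2007-03-27 to 2007-09-23: 4 + 30 + 31 + 30 + 31 + 31 + 23 = 180 days (rest of March, April, May, June, July, August, September).
180 ÷ 7 = 25 full weeks with remainder 5, so 25 more Tuesdays after the first → 26.

26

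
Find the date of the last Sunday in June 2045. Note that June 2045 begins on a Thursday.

June 2045 begins on a Thursday, so the first Sunday is June 4 (3 days later).
June 2045 has 30 days. Adding weeks: 4, 11, 18, 25 — the last one ≤ 30 is the 25th.

2045-06-25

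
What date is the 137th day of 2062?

May 17, 2062

Jan has 31 days (137 − 31 = 106 remain).
Feb has 28 days (106 − 28 = 78 remain).
Mar has 31 days (78 − 31 = 47 remain).
Apr has 30 days (47 − 30 = 17 remain).
17 into May → May 17.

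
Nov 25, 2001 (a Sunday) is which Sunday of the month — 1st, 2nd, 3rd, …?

4th

Day 25 falls in week ⌈25/7⌉ of the month.
Days 1–7 hold the 1st Sunday, 8–14 the 2nd, 15–21 the 3rd, 22–28 the 4th, 29–31 the 5th.
25 is in the range for the 4th.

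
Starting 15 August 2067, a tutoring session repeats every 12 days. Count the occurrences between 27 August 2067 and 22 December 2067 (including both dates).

Occurrences land 12·i days after 15 August 2067 for i = 0, 1, 2, …
27 August 2067 is 12 days after the start; 12 ÷ 12 = 1 remainder 0. First occurrence in the window: #2 on 27 August 2067 (1×12 = 12 days in).
22 December 2067 is 129 days after the start; 129 ÷ 12 = 10 remainder 9. Last occurrence in the window: #11 on 13 December 2067.
Occurrences #2 through #11: 10 in total.

10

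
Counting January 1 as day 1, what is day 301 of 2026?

January has 31 days (301 − 31 = 270 remain).
February has 28 days (270 − 28 = 242 remain).
March has 31 days (242 − 31 = 211 remain).
April has 30 days (211 − 30 = 181 remain).
May has 31 days (181 − 31 = 150 remain).
June has 30 days (150 − 30 = 120 remain).
July has 31 days (120 − 31 = 89 remain).
August has 31 days (89 − 31 = 58 remain).
September has 30 days (58 − 30 = 28 remain).
28 into October → October 28.

2026-10-28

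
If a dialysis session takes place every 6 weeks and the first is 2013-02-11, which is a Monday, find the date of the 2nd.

2013-03-25

The 2nd occurrence is 1 interval after the first: 1 × 42 = 42 days after 2013-02-11.
February has 28 days — 17 days to the end of February leaves 25.
25 days into March → 2013-03-25.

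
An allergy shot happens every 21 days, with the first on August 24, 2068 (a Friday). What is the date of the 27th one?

The 27th occurrence is 26 intervals after the first: 26 × 21 = 546 days after August 24, 2068.
August has 31 days — 7 days to the end of August leaves 539.
From end of August to end of 2068 is 122 days (417 left).
2069 has 365 days (52 left).
January has 31 days (21 left).
21 days into February → February 21, 2070.

February 21, 2070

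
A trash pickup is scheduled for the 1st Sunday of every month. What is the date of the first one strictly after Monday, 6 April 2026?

April 2026 starts on a Wednesday, so its 1st Sunday is 5 April 2026 (4 days in).
That is not after 6 April 2026, so look at May 2026.
May 2026 starts on a Friday, so its 1st Sunday is 3 May 2026 (2 days in).

3 May 2026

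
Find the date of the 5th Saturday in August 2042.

August 2042 begins on a Friday, so the first Saturday is August 2 (1 day later).
The 5th Saturday is 4 weeks later: 2 + 28 = 30.

2042-08-30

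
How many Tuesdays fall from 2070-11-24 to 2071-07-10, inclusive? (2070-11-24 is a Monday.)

2070-11-24 is a Monday; the first Tuesday on or after it is 2070-11-25 (1 day later).
From 2070-11-25 to 2071-07-10: 5 + 31 + 31 + 28 + 31 + 30 + 31 + 30 + 10 = 227 days (rest of November, December, January, February, March, April, May, June, July).
227 ÷ 7 = 32 full weeks with remainder 3, so 32 more Tuesdays after the first → 33.

33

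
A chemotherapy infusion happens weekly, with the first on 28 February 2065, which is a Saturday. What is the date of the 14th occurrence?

The 14th occurrence is 13 intervals after the first: 13 × 7 = 91 days after 28 February 2065.
February has 28 days — 0 days to the end of February leaves 91.
March has 31 days (60 left).
April has 30 days (30 left).
30 days into May → 30 May 2065.

30 May 2065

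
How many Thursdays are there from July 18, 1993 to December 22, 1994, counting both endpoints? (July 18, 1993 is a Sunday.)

July 18, 1993 is a Sunday; the first Thursday on or after it is July 22, 1993 (4 days later).
From July 22, 1993 to December 22, 1994: 162 + 356 = 518 days (rest of 1993, to December 22, 1994 in 1994).
518 ÷ 7 = 74 full weeks with remainder 0, so 74 more Thursdays after the first → 75.

75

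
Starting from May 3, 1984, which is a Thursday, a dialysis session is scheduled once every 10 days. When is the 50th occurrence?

September 5, 1985

The 50th occurrence is 49 intervals after the first: 49 × 10 = 490 days after May 3, 1984.
May has 31 days — 28 days to the end of May leaves 462.
From end of May to end of 1984 is 214 days (248 left).
January has 31 days (217 left).
February has 28 days (189 left).
March has 31 days (158 left).
April has 30 days (128 left).
May has 31 days (97 left).
June has 30 days (67 left).
July has 31 days (36 left).
August has 31 days (5 left).
5 days into September → September 5, 1985.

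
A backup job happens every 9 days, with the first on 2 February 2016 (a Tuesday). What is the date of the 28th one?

The 28th occurrence is 27 intervals after the first: 27 × 9 = 243 days after 2 February 2016.
February has 29 days — 27 days to the end of February leaves 216.
March has 31 days (185 left).
April has 30 days (155 left).
May has 31 days (124 left).
June has 30 days (94 left).
July has 31 days (63 left).
August has 31 days (32 left).
September has 30 days (2 left).
2 days into October → 2 October 2016.

2 October 2016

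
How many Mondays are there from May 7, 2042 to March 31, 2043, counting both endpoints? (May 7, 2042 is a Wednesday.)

47

May 7, 2042 is a Wednesday; the first Monday on or after it is May 12, 2042 (5 days later).
From May 12, 2042 to March 31, 2043: 19 + 30 + 31 + 31 + 30 + 31 + 30 + 31 + 31 + 28 + 31 = 323 days (rest of May, June, July, August, September, October, November, December, January, February, March).
323 ÷ 7 = 46 full weeks with remainder 1, so 46 more Mondays after the first → 47.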